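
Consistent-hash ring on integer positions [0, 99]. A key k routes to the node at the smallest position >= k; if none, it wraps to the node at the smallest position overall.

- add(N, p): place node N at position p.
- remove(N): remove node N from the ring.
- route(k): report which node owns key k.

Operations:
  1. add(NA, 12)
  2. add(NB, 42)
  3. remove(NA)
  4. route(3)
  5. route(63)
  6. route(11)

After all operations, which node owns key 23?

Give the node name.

Op 1: add NA@12 -> ring=[12:NA]
Op 2: add NB@42 -> ring=[12:NA,42:NB]
Op 3: remove NA -> ring=[42:NB]
Op 4: route key 3: smallest pos >= 3 is 42 -> NB
Op 5: route key 63: none >= 63, wrap to smallest pos 42 -> NB
Op 6: route key 11: smallest pos >= 11 is 42 -> NB
Final route key 23: smallest pos >= 23 is 42 -> NB

Answer: NB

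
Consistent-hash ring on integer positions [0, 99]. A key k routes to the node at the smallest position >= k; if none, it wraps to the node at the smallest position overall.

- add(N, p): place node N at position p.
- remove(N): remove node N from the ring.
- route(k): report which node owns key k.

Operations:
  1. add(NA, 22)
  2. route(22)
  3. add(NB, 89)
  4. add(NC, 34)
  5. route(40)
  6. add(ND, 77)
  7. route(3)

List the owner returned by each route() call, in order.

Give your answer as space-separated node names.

Op 1: add NA@22 -> ring=[22:NA]
Op 2: route key 22: smallest pos >= 22 is 22 -> NA
Op 3: add NB@89 -> ring=[22:NA,89:NB]
Op 4: add NC@34 -> ring=[22:NA,34:NC,89:NB]
Op 5: route key 40: smallest pos >= 40 is 89 -> NB
Op 6: add ND@77 -> ring=[22:NA,34:NC,77:ND,89:NB]
Op 7: route key 3: smallest pos >= 3 is 22 -> NA

Answer: NA NB NA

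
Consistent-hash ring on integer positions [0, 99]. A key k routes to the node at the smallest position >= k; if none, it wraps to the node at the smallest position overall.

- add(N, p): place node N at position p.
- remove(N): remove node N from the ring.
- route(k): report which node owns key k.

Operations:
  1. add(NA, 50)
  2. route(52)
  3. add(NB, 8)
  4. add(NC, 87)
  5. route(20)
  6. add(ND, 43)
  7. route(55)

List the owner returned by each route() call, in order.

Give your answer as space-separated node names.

Answer: NA NA NC

Derivation:
Op 1: add NA@50 -> ring=[50:NA]
Op 2: route key 52: none >= 52, wrap to smallest pos 50 -> NA
Op 3: add NB@8 -> ring=[8:NB,50:NA]
Op 4: add NC@87 -> ring=[8:NB,50:NA,87:NC]
Op 5: route key 20: smallest pos >= 20 is 50 -> NA
Op 6: add ND@43 -> ring=[8:NB,43:ND,50:NA,87:NC]
Op 7: route key 55: smallest pos >= 55 is 87 -> NC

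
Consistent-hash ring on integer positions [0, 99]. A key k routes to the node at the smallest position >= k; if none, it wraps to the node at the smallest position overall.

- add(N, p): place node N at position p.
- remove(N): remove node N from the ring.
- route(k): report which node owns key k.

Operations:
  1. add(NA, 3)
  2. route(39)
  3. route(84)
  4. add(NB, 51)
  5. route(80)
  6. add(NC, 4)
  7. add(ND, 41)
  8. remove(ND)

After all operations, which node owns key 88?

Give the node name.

Answer: NA

Derivation:
Op 1: add NA@3 -> ring=[3:NA]
Op 2: route key 39: none >= 39, wrap to smallest pos 3 -> NA
Op 3: route key 84: none >= 84, wrap to smallest pos 3 -> NA
Op 4: add NB@51 -> ring=[3:NA,51:NB]
Op 5: route key 80: none >= 80, wrap to smallest pos 3 -> NA
Op 6: add NC@4 -> ring=[3:NA,4:NC,51:NB]
Op 7: add ND@41 -> ring=[3:NA,4:NC,41:ND,51:NB]
Op 8: remove ND -> ring=[3:NA,4:NC,51:NB]
Final route key 88: none >= 88, wrap to smallest pos 3 -> NA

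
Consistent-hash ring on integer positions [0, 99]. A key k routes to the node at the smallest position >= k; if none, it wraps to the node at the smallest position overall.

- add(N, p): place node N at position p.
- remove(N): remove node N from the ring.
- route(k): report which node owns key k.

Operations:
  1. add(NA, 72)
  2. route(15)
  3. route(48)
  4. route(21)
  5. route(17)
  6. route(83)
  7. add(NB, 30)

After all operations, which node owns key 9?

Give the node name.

Answer: NB

Derivation:
Op 1: add NA@72 -> ring=[72:NA]
Op 2: route key 15: smallest pos >= 15 is 72 -> NA
Op 3: route key 48: smallest pos >= 48 is 72 -> NA
Op 4: route key 21: smallest pos >= 21 is 72 -> NA
Op 5: route key 17: smallest pos >= 17 is 72 -> NA
Op 6: route key 83: none >= 83, wrap to smallest pos 72 -> NA
Op 7: add NB@30 -> ring=[30:NB,72:NA]
Final route key 9: smallest pos >= 9 is 30 -> NB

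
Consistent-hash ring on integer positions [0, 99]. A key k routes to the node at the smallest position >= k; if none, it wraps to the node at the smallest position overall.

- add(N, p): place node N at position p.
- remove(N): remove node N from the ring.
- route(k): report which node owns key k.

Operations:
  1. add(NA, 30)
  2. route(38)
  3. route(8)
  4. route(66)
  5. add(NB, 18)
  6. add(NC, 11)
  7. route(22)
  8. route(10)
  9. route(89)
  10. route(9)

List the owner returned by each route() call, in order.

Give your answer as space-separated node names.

Op 1: add NA@30 -> ring=[30:NA]
Op 2: route key 38: none >= 38, wrap to smallest pos 30 -> NA
Op 3: route key 8: smallest pos >= 8 is 30 -> NA
Op 4: route key 66: none >= 66, wrap to smallest pos 30 -> NA
Op 5: add NB@18 -> ring=[18:NB,30:NA]
Op 6: add NC@11 -> ring=[11:NC,18:NB,30:NA]
Op 7: route key 22: smallest pos >= 22 is 30 -> NA
Op 8: route key 10: smallest pos >= 10 is 11 -> NC
Op 9: route key 89: none >= 89, wrap to smallest pos 11 -> NC
Op 10: route key 9: smallest pos >= 9 is 11 -> NC

Answer: NA NA NA NA NC NC NC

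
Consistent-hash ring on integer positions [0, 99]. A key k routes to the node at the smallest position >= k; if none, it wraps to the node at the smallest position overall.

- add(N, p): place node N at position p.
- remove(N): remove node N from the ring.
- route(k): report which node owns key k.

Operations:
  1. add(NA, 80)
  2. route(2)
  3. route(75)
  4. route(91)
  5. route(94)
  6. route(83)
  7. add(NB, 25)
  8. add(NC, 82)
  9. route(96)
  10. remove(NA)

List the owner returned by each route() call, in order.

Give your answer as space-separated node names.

Answer: NA NA NA NA NA NB

Derivation:
Op 1: add NA@80 -> ring=[80:NA]
Op 2: route key 2: smallest pos >= 2 is 80 -> NA
Op 3: route key 75: smallest pos >= 75 is 80 -> NA
Op 4: route key 91: none >= 91, wrap to smallest pos 80 -> NA
Op 5: route key 94: none >= 94, wrap to smallest pos 80 -> NA
Op 6: route key 83: none >= 83, wrap to smallest pos 80 -> NA
Op 7: add NB@25 -> ring=[25:NB,80:NA]
Op 8: add NC@82 -> ring=[25:NB,80:NA,82:NC]
Op 9: route key 96: none >= 96, wrap to smallest pos 25 -> NB
Op 10: remove NA -> ring=[25:NB,82:NC]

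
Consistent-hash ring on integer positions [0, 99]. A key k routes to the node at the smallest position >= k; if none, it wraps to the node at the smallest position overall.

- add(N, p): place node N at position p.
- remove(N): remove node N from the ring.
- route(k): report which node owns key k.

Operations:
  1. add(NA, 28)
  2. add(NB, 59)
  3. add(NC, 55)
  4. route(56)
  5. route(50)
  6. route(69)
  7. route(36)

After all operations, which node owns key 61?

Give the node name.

Op 1: add NA@28 -> ring=[28:NA]
Op 2: add NB@59 -> ring=[28:NA,59:NB]
Op 3: add NC@55 -> ring=[28:NA,55:NC,59:NB]
Op 4: route key 56: smallest pos >= 56 is 59 -> NB
Op 5: route key 50: smallest pos >= 50 is 55 -> NC
Op 6: route key 69: none >= 69, wrap to smallest pos 28 -> NA
Op 7: route key 36: smallest pos >= 36 is 55 -> NC
Final route key 61: none >= 61, wrap to smallest pos 28 -> NA

Answer: NA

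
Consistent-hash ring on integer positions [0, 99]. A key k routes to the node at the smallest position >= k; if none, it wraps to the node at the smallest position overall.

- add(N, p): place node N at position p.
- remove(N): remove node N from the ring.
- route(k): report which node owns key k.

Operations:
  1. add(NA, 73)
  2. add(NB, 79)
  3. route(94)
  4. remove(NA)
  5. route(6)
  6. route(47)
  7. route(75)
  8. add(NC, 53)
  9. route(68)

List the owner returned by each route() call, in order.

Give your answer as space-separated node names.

Op 1: add NA@73 -> ring=[73:NA]
Op 2: add NB@79 -> ring=[73:NA,79:NB]
Op 3: route key 94: none >= 94, wrap to smallest pos 73 -> NA
Op 4: remove NA -> ring=[79:NB]
Op 5: route key 6: smallest pos >= 6 is 79 -> NB
Op 6: route key 47: smallest pos >= 47 is 79 -> NB
Op 7: route key 75: smallest pos >= 75 is 79 -> NB
Op 8: add NC@53 -> ring=[53:NC,79:NB]
Op 9: route key 68: smallest pos >= 68 is 79 -> NB

Answer: NA NB NB NB NB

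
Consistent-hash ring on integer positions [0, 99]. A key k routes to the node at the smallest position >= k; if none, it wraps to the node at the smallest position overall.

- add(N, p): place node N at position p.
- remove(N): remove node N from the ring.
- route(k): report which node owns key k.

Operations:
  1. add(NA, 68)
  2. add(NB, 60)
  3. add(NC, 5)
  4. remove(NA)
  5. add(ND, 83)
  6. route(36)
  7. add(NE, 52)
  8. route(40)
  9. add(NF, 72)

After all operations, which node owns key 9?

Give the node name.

Answer: NE

Derivation:
Op 1: add NA@68 -> ring=[68:NA]
Op 2: add NB@60 -> ring=[60:NB,68:NA]
Op 3: add NC@5 -> ring=[5:NC,60:NB,68:NA]
Op 4: remove NA -> ring=[5:NC,60:NB]
Op 5: add ND@83 -> ring=[5:NC,60:NB,83:ND]
Op 6: route key 36: smallest pos >= 36 is 60 -> NB
Op 7: add NE@52 -> ring=[5:NC,52:NE,60:NB,83:ND]
Op 8: route key 40: smallest pos >= 40 is 52 -> NE
Op 9: add NF@72 -> ring=[5:NC,52:NE,60:NB,72:NF,83:ND]
Final route key 9: smallest pos >= 9 is 52 -> NE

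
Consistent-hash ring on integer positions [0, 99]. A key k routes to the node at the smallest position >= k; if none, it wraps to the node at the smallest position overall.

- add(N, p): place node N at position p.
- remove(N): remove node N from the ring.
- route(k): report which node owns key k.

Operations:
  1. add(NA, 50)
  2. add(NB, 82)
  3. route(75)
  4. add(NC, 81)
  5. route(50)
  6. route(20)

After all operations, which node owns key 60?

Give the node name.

Answer: NC

Derivation:
Op 1: add NA@50 -> ring=[50:NA]
Op 2: add NB@82 -> ring=[50:NA,82:NB]
Op 3: route key 75: smallest pos >= 75 is 82 -> NB
Op 4: add NC@81 -> ring=[50:NA,81:NC,82:NB]
Op 5: route key 50: smallest pos >= 50 is 50 -> NA
Op 6: route key 20: smallest pos >= 20 is 50 -> NA
Final route key 60: smallest pos >= 60 is 81 -> NC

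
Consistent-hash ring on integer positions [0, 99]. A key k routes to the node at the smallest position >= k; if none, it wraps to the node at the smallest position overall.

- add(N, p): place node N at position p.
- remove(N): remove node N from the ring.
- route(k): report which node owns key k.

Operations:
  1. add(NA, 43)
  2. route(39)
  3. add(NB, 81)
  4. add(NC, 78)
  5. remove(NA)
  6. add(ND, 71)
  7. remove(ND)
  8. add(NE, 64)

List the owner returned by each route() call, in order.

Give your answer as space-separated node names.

Op 1: add NA@43 -> ring=[43:NA]
Op 2: route key 39: smallest pos >= 39 is 43 -> NA
Op 3: add NB@81 -> ring=[43:NA,81:NB]
Op 4: add NC@78 -> ring=[43:NA,78:NC,81:NB]
Op 5: remove NA -> ring=[78:NC,81:NB]
Op 6: add ND@71 -> ring=[71:ND,78:NC,81:NB]
Op 7: remove ND -> ring=[78:NC,81:NB]
Op 8: add NE@64 -> ring=[64:NE,78:NC,81:NB]

Answer: NA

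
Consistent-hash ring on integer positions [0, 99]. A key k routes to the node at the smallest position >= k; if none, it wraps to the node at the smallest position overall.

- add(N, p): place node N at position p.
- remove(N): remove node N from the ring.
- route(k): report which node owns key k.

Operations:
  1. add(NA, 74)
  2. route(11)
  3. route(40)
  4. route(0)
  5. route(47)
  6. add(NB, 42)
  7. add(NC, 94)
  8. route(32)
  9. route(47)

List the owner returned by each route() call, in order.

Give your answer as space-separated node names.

Op 1: add NA@74 -> ring=[74:NA]
Op 2: route key 11: smallest pos >= 11 is 74 -> NA
Op 3: route key 40: smallest pos >= 40 is 74 -> NA
Op 4: route key 0: smallest pos >= 0 is 74 -> NA
Op 5: route key 47: smallest pos >= 47 is 74 -> NA
Op 6: add NB@42 -> ring=[42:NB,74:NA]
Op 7: add NC@94 -> ring=[42:NB,74:NA,94:NC]
Op 8: route key 32: smallest pos >= 32 is 42 -> NB
Op 9: route key 47: smallest pos >= 47 is 74 -> NA

Answer: NA NA NA NA NB NA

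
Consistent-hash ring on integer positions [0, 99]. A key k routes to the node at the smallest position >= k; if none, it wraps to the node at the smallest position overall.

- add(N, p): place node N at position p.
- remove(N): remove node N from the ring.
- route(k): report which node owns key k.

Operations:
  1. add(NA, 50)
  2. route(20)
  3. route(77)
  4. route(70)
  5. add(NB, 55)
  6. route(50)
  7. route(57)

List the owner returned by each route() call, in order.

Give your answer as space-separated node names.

Answer: NA NA NA NA NA

Derivation:
Op 1: add NA@50 -> ring=[50:NA]
Op 2: route key 20: smallest pos >= 20 is 50 -> NA
Op 3: route key 77: none >= 77, wrap to smallest pos 50 -> NA
Op 4: route key 70: none >= 70, wrap to smallest pos 50 -> NA
Op 5: add NB@55 -> ring=[50:NA,55:NB]
Op 6: route key 50: smallest pos >= 50 is 50 -> NA
Op 7: route key 57: none >= 57, wrap to smallest pos 50 -> NA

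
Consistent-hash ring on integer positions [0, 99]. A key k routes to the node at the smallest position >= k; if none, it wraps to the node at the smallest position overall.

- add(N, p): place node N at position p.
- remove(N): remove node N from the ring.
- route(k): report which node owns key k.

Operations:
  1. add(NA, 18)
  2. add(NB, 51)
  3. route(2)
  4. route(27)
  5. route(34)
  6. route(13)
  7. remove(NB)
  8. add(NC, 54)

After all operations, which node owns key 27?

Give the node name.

Op 1: add NA@18 -> ring=[18:NA]
Op 2: add NB@51 -> ring=[18:NA,51:NB]
Op 3: route key 2: smallest pos >= 2 is 18 -> NA
Op 4: route key 27: smallest pos >= 27 is 51 -> NB
Op 5: route key 34: smallest pos >= 34 is 51 -> NB
Op 6: route key 13: smallest pos >= 13 is 18 -> NA
Op 7: remove NB -> ring=[18:NA]
Op 8: add NC@54 -> ring=[18:NA,54:NC]
Final route key 27: smallest pos >= 27 is 54 -> NC

Answer: NC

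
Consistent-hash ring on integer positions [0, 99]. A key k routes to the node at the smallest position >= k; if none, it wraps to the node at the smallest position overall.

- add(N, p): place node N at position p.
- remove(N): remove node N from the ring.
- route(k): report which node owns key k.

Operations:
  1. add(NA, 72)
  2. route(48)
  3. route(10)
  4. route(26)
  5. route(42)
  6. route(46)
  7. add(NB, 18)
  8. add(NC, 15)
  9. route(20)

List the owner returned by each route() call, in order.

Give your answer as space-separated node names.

Op 1: add NA@72 -> ring=[72:NA]
Op 2: route key 48: smallest pos >= 48 is 72 -> NA
Op 3: route key 10: smallest pos >= 10 is 72 -> NA
Op 4: route key 26: smallest pos >= 26 is 72 -> NA
Op 5: route key 42: smallest pos >= 42 is 72 -> NA
Op 6: route key 46: smallest pos >= 46 is 72 -> NA
Op 7: add NB@18 -> ring=[18:NB,72:NA]
Op 8: add NC@15 -> ring=[15:NC,18:NB,72:NA]
Op 9: route key 20: smallest pos >= 20 is 72 -> NA

Answer: NA NA NA NA NA NA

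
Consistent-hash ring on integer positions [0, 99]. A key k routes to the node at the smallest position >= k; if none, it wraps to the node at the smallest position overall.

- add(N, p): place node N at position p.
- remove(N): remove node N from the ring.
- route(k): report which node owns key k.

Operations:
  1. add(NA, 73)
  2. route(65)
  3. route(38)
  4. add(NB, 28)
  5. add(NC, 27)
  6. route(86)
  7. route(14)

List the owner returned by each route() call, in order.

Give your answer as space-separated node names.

Answer: NA NA NC NC

Derivation:
Op 1: add NA@73 -> ring=[73:NA]
Op 2: route key 65: smallest pos >= 65 is 73 -> NA
Op 3: route key 38: smallest pos >= 38 is 73 -> NA
Op 4: add NB@28 -> ring=[28:NB,73:NA]
Op 5: add NC@27 -> ring=[27:NC,28:NB,73:NA]
Op 6: route key 86: none >= 86, wrap to smallest pos 27 -> NC
Op 7: route key 14: smallest pos >= 14 is 27 -> NC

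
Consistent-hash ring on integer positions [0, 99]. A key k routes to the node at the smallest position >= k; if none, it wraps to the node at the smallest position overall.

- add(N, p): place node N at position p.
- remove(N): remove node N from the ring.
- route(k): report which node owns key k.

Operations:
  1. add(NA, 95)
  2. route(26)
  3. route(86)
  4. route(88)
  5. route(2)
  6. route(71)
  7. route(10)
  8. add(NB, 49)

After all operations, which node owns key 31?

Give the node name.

Answer: NB

Derivation:
Op 1: add NA@95 -> ring=[95:NA]
Op 2: route key 26: smallest pos >= 26 is 95 -> NA
Op 3: route key 86: smallest pos >= 86 is 95 -> NA
Op 4: route key 88: smallest pos >= 88 is 95 -> NA
Op 5: route key 2: smallest pos >= 2 is 95 -> NA
Op 6: route key 71: smallest pos >= 71 is 95 -> NA
Op 7: route key 10: smallest pos >= 10 is 95 -> NA
Op 8: add NB@49 -> ring=[49:NB,95:NA]
Final route key 31: smallest pos >= 31 is 49 -> NB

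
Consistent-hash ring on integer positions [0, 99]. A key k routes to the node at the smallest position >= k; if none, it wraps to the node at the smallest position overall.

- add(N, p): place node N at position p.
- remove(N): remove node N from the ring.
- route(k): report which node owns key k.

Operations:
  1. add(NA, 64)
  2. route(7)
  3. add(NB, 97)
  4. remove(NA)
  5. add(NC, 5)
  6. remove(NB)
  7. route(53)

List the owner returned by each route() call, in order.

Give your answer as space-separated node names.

Answer: NA NC

Derivation:
Op 1: add NA@64 -> ring=[64:NA]
Op 2: route key 7: smallest pos >= 7 is 64 -> NA
Op 3: add NB@97 -> ring=[64:NA,97:NB]
Op 4: remove NA -> ring=[97:NB]
Op 5: add NC@5 -> ring=[5:NC,97:NB]
Op 6: remove NB -> ring=[5:NC]
Op 7: route key 53: none >= 53, wrap to smallest pos 5 -> NC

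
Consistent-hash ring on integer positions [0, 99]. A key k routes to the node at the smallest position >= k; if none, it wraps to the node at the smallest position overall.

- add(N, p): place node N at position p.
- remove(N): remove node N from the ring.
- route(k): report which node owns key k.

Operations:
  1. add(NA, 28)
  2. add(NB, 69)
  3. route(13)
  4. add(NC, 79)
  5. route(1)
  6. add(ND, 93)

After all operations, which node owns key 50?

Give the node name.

Answer: NB

Derivation:
Op 1: add NA@28 -> ring=[28:NA]
Op 2: add NB@69 -> ring=[28:NA,69:NB]
Op 3: route key 13: smallest pos >= 13 is 28 -> NA
Op 4: add NC@79 -> ring=[28:NA,69:NB,79:NC]
Op 5: route key 1: smallest pos >= 1 is 28 -> NA
Op 6: add ND@93 -> ring=[28:NA,69:NB,79:NC,93:ND]
Final route key 50: smallest pos >= 50 is 69 -> NB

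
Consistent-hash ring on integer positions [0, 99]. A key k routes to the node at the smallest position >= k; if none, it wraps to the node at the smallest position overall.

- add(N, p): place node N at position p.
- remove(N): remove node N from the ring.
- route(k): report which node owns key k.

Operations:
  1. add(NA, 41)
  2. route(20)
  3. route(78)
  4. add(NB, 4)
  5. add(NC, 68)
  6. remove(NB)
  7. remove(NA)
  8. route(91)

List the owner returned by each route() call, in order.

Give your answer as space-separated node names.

Answer: NA NA NC

Derivation:
Op 1: add NA@41 -> ring=[41:NA]
Op 2: route key 20: smallest pos >= 20 is 41 -> NA
Op 3: route key 78: none >= 78, wrap to smallest pos 41 -> NA
Op 4: add NB@4 -> ring=[4:NB,41:NA]
Op 5: add NC@68 -> ring=[4:NB,41:NA,68:NC]
Op 6: remove NB -> ring=[41:NA,68:NC]
Op 7: remove NA -> ring=[68:NC]
Op 8: route key 91: none >= 91, wrap to smallest pos 68 -> NC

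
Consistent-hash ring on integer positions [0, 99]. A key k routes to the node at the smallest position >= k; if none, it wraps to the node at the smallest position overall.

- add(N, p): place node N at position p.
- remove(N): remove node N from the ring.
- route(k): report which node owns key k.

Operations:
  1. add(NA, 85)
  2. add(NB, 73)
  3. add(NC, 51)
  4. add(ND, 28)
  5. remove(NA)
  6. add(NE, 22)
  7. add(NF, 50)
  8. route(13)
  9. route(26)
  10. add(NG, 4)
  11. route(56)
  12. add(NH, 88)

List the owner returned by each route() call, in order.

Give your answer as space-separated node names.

Answer: NE ND NB

Derivation:
Op 1: add NA@85 -> ring=[85:NA]
Op 2: add NB@73 -> ring=[73:NB,85:NA]
Op 3: add NC@51 -> ring=[51:NC,73:NB,85:NA]
Op 4: add ND@28 -> ring=[28:ND,51:NC,73:NB,85:NA]
Op 5: remove NA -> ring=[28:ND,51:NC,73:NB]
Op 6: add NE@22 -> ring=[22:NE,28:ND,51:NC,73:NB]
Op 7: add NF@50 -> ring=[22:NE,28:ND,50:NF,51:NC,73:NB]
Op 8: route key 13: smallest pos >= 13 is 22 -> NE
Op 9: route key 26: smallest pos >= 26 is 28 -> ND
Op 10: add NG@4 -> ring=[4:NG,22:NE,28:ND,50:NF,51:NC,73:NB]
Op 11: route key 56: smallest pos >= 56 is 73 -> NB
Op 12: add NH@88 -> ring=[4:NG,22:NE,28:ND,50:NF,51:NC,73:NB,88:NH]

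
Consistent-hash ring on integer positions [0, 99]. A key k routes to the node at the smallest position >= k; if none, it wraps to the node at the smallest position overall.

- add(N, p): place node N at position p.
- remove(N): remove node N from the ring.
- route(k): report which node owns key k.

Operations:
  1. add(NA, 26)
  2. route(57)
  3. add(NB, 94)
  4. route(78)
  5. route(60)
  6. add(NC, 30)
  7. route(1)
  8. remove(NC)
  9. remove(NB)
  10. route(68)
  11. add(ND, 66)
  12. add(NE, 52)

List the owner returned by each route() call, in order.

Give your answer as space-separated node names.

Op 1: add NA@26 -> ring=[26:NA]
Op 2: route key 57: none >= 57, wrap to smallest pos 26 -> NA
Op 3: add NB@94 -> ring=[26:NA,94:NB]
Op 4: route key 78: smallest pos >= 78 is 94 -> NB
Op 5: route key 60: smallest pos >= 60 is 94 -> NB
Op 6: add NC@30 -> ring=[26:NA,30:NC,94:NB]
Op 7: route key 1: smallest pos >= 1 is 26 -> NA
Op 8: remove NC -> ring=[26:NA,94:NB]
Op 9: remove NB -> ring=[26:NA]
Op 10: route key 68: none >= 68, wrap to smallest pos 26 -> NA
Op 11: add ND@66 -> ring=[26:NA,66:ND]
Op 12: add NE@52 -> ring=[26:NA,52:NE,66:ND]

Answer: NA NB NB NA NA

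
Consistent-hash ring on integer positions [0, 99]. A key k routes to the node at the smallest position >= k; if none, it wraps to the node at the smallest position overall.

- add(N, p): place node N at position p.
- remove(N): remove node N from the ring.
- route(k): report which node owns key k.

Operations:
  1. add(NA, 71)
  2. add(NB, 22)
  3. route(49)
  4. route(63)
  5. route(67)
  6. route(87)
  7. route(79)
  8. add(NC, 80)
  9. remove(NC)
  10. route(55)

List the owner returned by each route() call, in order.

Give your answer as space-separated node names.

Op 1: add NA@71 -> ring=[71:NA]
Op 2: add NB@22 -> ring=[22:NB,71:NA]
Op 3: route key 49: smallest pos >= 49 is 71 -> NA
Op 4: route key 63: smallest pos >= 63 is 71 -> NA
Op 5: route key 67: smallest pos >= 67 is 71 -> NA
Op 6: route key 87: none >= 87, wrap to smallest pos 22 -> NB
Op 7: route key 79: none >= 79, wrap to smallest pos 22 -> NB
Op 8: add NC@80 -> ring=[22:NB,71:NA,80:NC]
Op 9: remove NC -> ring=[22:NB,71:NA]
Op 10: route key 55: smallest pos >= 55 is 71 -> NA

Answer: NA NA NA NB NB NA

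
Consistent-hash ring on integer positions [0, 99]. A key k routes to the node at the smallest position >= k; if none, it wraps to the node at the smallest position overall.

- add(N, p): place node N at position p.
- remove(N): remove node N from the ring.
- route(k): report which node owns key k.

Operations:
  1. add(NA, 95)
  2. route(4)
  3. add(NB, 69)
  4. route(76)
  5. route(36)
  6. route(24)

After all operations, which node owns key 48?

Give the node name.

Answer: NB

Derivation:
Op 1: add NA@95 -> ring=[95:NA]
Op 2: route key 4: smallest pos >= 4 is 95 -> NA
Op 3: add NB@69 -> ring=[69:NB,95:NA]
Op 4: route key 76: smallest pos >= 76 is 95 -> NA
Op 5: route key 36: smallest pos >= 36 is 69 -> NB
Op 6: route key 24: smallest pos >= 24 is 69 -> NB
Final route key 48: smallest pos >= 48 is 69 -> NB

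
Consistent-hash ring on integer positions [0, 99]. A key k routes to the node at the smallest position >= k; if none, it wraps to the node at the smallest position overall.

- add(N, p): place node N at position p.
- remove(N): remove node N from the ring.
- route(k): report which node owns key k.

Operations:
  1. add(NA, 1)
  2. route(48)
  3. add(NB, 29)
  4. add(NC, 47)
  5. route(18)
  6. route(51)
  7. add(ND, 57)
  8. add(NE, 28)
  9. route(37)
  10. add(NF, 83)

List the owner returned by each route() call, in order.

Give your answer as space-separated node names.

Op 1: add NA@1 -> ring=[1:NA]
Op 2: route key 48: none >= 48, wrap to smallest pos 1 -> NA
Op 3: add NB@29 -> ring=[1:NA,29:NB]
Op 4: add NC@47 -> ring=[1:NA,29:NB,47:NC]
Op 5: route key 18: smallest pos >= 18 is 29 -> NB
Op 6: route key 51: none >= 51, wrap to smallest pos 1 -> NA
Op 7: add ND@57 -> ring=[1:NA,29:NB,47:NC,57:ND]
Op 8: add NE@28 -> ring=[1:NA,28:NE,29:NB,47:NC,57:ND]
Op 9: route key 37: smallest pos >= 37 is 47 -> NC
Op 10: add NF@83 -> ring=[1:NA,28:NE,29:NB,47:NC,57:ND,83:NF]

Answer: NA NB NA NC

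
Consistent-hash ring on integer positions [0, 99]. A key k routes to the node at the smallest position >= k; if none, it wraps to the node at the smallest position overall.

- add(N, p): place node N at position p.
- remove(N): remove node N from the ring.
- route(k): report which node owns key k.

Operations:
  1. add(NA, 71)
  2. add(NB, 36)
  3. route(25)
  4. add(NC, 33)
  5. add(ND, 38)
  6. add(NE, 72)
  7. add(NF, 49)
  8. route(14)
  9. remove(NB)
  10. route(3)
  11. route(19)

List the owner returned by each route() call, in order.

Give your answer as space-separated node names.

Answer: NB NC NC NC

Derivation:
Op 1: add NA@71 -> ring=[71:NA]
Op 2: add NB@36 -> ring=[36:NB,71:NA]
Op 3: route key 25: smallest pos >= 25 is 36 -> NB
Op 4: add NC@33 -> ring=[33:NC,36:NB,71:NA]
Op 5: add ND@38 -> ring=[33:NC,36:NB,38:ND,71:NA]
Op 6: add NE@72 -> ring=[33:NC,36:NB,38:ND,71:NA,72:NE]
Op 7: add NF@49 -> ring=[33:NC,36:NB,38:ND,49:NF,71:NA,72:NE]
Op 8: route key 14: smallest pos >= 14 is 33 -> NC
Op 9: remove NB -> ring=[33:NC,38:ND,49:NF,71:NA,72:NE]
Op 10: route key 3: smallest pos >= 3 is 33 -> NC
Op 11: route key 19: smallest pos >= 19 is 33 -> NC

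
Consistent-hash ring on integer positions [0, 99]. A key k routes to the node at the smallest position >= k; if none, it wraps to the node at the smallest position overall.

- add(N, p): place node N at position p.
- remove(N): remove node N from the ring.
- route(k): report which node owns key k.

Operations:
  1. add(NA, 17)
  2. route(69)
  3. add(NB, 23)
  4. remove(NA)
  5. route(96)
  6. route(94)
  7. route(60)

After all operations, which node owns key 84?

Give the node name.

Op 1: add NA@17 -> ring=[17:NA]
Op 2: route key 69: none >= 69, wrap to smallest pos 17 -> NA
Op 3: add NB@23 -> ring=[17:NA,23:NB]
Op 4: remove NA -> ring=[23:NB]
Op 5: route key 96: none >= 96, wrap to smallest pos 23 -> NB
Op 6: route key 94: none >= 94, wrap to smallest pos 23 -> NB
Op 7: route key 60: none >= 60, wrap to smallest pos 23 -> NB
Final route key 84: none >= 84, wrap to smallest pos 23 -> NB

Answer: NB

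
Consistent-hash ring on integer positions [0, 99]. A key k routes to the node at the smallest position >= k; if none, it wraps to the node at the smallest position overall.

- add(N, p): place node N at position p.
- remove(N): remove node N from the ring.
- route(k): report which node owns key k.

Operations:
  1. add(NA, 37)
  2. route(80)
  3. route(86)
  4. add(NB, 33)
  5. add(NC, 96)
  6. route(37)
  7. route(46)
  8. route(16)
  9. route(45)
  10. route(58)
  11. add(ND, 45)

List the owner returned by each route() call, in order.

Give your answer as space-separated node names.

Answer: NA NA NA NC NB NC NC

Derivation:
Op 1: add NA@37 -> ring=[37:NA]
Op 2: route key 80: none >= 80, wrap to smallest pos 37 -> NA
Op 3: route key 86: none >= 86, wrap to smallest pos 37 -> NA
Op 4: add NB@33 -> ring=[33:NB,37:NA]
Op 5: add NC@96 -> ring=[33:NB,37:NA,96:NC]
Op 6: route key 37: smallest pos >= 37 is 37 -> NA
Op 7: route key 46: smallest pos >= 46 is 96 -> NC
Op 8: route key 16: smallest pos >= 16 is 33 -> NB
Op 9: route key 45: smallest pos >= 45 is 96 -> NC
Op 10: route key 58: smallest pos >= 58 is 96 -> NC
Op 11: add ND@45 -> ring=[33:NB,37:NA,45:ND,96:NC]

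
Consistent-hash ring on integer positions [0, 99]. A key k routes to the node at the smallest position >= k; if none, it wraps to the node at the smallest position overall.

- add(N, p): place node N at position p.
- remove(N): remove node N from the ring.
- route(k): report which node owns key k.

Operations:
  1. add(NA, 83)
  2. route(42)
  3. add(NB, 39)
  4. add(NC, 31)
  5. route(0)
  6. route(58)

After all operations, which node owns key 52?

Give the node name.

Answer: NA

Derivation:
Op 1: add NA@83 -> ring=[83:NA]
Op 2: route key 42: smallest pos >= 42 is 83 -> NA
Op 3: add NB@39 -> ring=[39:NB,83:NA]
Op 4: add NC@31 -> ring=[31:NC,39:NB,83:NA]
Op 5: route key 0: smallest pos >= 0 is 31 -> NC
Op 6: route key 58: smallest pos >= 58 is 83 -> NA
Final route key 52: smallest pos >= 52 is 83 -> NA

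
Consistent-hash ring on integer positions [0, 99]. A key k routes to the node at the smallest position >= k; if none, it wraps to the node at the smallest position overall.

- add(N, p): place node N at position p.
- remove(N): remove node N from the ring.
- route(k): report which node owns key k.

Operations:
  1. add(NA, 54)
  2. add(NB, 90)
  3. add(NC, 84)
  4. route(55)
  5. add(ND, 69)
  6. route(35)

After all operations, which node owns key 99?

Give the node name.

Op 1: add NA@54 -> ring=[54:NA]
Op 2: add NB@90 -> ring=[54:NA,90:NB]
Op 3: add NC@84 -> ring=[54:NA,84:NC,90:NB]
Op 4: route key 55: smallest pos >= 55 is 84 -> NC
Op 5: add ND@69 -> ring=[54:NA,69:ND,84:NC,90:NB]
Op 6: route key 35: smallest pos >= 35 is 54 -> NA
Final route key 99: none >= 99, wrap to smallest pos 54 -> NA

Answer: NA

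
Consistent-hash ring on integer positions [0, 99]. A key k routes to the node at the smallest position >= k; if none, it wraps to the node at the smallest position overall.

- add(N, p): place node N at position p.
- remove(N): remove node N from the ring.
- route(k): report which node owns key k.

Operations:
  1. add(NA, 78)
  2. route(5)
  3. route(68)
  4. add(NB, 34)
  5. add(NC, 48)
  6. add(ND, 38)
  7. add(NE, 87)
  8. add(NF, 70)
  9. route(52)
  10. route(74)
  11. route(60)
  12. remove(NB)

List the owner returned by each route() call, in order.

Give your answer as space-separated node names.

Answer: NA NA NF NA NF

Derivation:
Op 1: add NA@78 -> ring=[78:NA]
Op 2: route key 5: smallest pos >= 5 is 78 -> NA
Op 3: route key 68: smallest pos >= 68 is 78 -> NA
Op 4: add NB@34 -> ring=[34:NB,78:NA]
Op 5: add NC@48 -> ring=[34:NB,48:NC,78:NA]
Op 6: add ND@38 -> ring=[34:NB,38:ND,48:NC,78:NA]
Op 7: add NE@87 -> ring=[34:NB,38:ND,48:NC,78:NA,87:NE]
Op 8: add NF@70 -> ring=[34:NB,38:ND,48:NC,70:NF,78:NA,87:NE]
Op 9: route key 52: smallest pos >= 52 is 70 -> NF
Op 10: route key 74: smallest pos >= 74 is 78 -> NA
Op 11: route key 60: smallest pos >= 60 is 70 -> NF
Op 12: remove NB -> ring=[38:ND,48:NC,70:NF,78:NA,87:NE]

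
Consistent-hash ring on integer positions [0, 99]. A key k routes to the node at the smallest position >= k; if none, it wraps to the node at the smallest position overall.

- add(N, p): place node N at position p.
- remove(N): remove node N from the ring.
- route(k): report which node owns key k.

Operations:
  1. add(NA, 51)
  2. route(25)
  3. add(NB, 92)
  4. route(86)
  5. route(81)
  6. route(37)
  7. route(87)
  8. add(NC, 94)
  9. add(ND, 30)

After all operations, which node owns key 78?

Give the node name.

Answer: NB

Derivation:
Op 1: add NA@51 -> ring=[51:NA]
Op 2: route key 25: smallest pos >= 25 is 51 -> NA
Op 3: add NB@92 -> ring=[51:NA,92:NB]
Op 4: route key 86: smallest pos >= 86 is 92 -> NB
Op 5: route key 81: smallest pos >= 81 is 92 -> NB
Op 6: route key 37: smallest pos >= 37 is 51 -> NA
Op 7: route key 87: smallest pos >= 87 is 92 -> NB
Op 8: add NC@94 -> ring=[51:NA,92:NB,94:NC]
Op 9: add ND@30 -> ring=[30:ND,51:NA,92:NB,94:NC]
Final route key 78: smallest pos >= 78 is 92 -> NB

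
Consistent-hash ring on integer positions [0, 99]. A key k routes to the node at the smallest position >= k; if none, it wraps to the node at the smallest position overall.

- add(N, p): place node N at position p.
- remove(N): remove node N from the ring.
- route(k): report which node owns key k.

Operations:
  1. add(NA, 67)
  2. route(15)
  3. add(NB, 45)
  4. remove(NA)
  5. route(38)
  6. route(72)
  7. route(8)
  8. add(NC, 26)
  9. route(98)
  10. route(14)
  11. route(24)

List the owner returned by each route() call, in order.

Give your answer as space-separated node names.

Answer: NA NB NB NB NC NC NC

Derivation:
Op 1: add NA@67 -> ring=[67:NA]
Op 2: route key 15: smallest pos >= 15 is 67 -> NA
Op 3: add NB@45 -> ring=[45:NB,67:NA]
Op 4: remove NA -> ring=[45:NB]
Op 5: route key 38: smallest pos >= 38 is 45 -> NB
Op 6: route key 72: none >= 72, wrap to smallest pos 45 -> NB
Op 7: route key 8: smallest pos >= 8 is 45 -> NB
Op 8: add NC@26 -> ring=[26:NC,45:NB]
Op 9: route key 98: none >= 98, wrap to smallest pos 26 -> NC
Op 10: route key 14: smallest pos >= 14 is 26 -> NC
Op 11: route key 24: smallest pos >= 24 is 26 -> NC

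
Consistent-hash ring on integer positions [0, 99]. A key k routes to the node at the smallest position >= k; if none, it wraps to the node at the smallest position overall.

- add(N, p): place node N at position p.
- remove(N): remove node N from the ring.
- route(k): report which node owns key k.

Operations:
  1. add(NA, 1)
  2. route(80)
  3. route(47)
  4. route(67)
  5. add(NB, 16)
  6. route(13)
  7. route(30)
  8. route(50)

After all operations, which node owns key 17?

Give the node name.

Op 1: add NA@1 -> ring=[1:NA]
Op 2: route key 80: none >= 80, wrap to smallest pos 1 -> NA
Op 3: route key 47: none >= 47, wrap to smallest pos 1 -> NA
Op 4: route key 67: none >= 67, wrap to smallest pos 1 -> NA
Op 5: add NB@16 -> ring=[1:NA,16:NB]
Op 6: route key 13: smallest pos >= 13 is 16 -> NB
Op 7: route key 30: none >= 30, wrap to smallest pos 1 -> NA
Op 8: route key 50: none >= 50, wrap to smallest pos 1 -> NA
Final route key 17: none >= 17, wrap to smallest pos 1 -> NA

Answer: NA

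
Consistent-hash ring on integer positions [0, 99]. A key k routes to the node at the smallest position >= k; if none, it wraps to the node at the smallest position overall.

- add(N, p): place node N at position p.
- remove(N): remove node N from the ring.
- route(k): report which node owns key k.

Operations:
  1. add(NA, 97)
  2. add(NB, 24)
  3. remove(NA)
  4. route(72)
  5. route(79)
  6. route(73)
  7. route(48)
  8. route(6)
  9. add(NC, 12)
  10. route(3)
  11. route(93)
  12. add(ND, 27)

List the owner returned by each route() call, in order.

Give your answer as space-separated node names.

Answer: NB NB NB NB NB NC NC

Derivation:
Op 1: add NA@97 -> ring=[97:NA]
Op 2: add NB@24 -> ring=[24:NB,97:NA]
Op 3: remove NA -> ring=[24:NB]
Op 4: route key 72: none >= 72, wrap to smallest pos 24 -> NB
Op 5: route key 79: none >= 79, wrap to smallest pos 24 -> NB
Op 6: route key 73: none >= 73, wrap to smallest pos 24 -> NB
Op 7: route key 48: none >= 48, wrap to smallest pos 24 -> NB
Op 8: route key 6: smallest pos >= 6 is 24 -> NB
Op 9: add NC@12 -> ring=[12:NC,24:NB]
Op 10: route key 3: smallest pos >= 3 is 12 -> NC
Op 11: route key 93: none >= 93, wrap to smallest pos 12 -> NC
Op 12: add ND@27 -> ring=[12:NC,24:NB,27:ND]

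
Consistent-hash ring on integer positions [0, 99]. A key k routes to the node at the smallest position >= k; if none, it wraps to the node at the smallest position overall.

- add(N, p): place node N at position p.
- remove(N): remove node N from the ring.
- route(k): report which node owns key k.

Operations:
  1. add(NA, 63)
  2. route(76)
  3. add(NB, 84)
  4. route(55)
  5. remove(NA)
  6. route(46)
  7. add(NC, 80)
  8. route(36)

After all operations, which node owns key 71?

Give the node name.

Answer: NC

Derivation:
Op 1: add NA@63 -> ring=[63:NA]
Op 2: route key 76: none >= 76, wrap to smallest pos 63 -> NA
Op 3: add NB@84 -> ring=[63:NA,84:NB]
Op 4: route key 55: smallest pos >= 55 is 63 -> NA
Op 5: remove NA -> ring=[84:NB]
Op 6: route key 46: smallest pos >= 46 is 84 -> NB
Op 7: add NC@80 -> ring=[80:NC,84:NB]
Op 8: route key 36: smallest pos >= 36 is 80 -> NC
Final route key 71: smallest pos >= 71 is 80 -> NC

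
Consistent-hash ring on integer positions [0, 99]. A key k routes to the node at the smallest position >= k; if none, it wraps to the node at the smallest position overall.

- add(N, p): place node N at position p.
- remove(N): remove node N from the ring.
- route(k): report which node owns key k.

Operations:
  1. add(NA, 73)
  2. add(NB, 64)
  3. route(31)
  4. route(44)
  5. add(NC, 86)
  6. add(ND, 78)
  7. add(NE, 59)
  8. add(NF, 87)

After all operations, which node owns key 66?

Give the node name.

Op 1: add NA@73 -> ring=[73:NA]
Op 2: add NB@64 -> ring=[64:NB,73:NA]
Op 3: route key 31: smallest pos >= 31 is 64 -> NB
Op 4: route key 44: smallest pos >= 44 is 64 -> NB
Op 5: add NC@86 -> ring=[64:NB,73:NA,86:NC]
Op 6: add ND@78 -> ring=[64:NB,73:NA,78:ND,86:NC]
Op 7: add NE@59 -> ring=[59:NE,64:NB,73:NA,78:ND,86:NC]
Op 8: add NF@87 -> ring=[59:NE,64:NB,73:NA,78:ND,86:NC,87:NF]
Final route key 66: smallest pos >= 66 is 73 -> NA

Answer: NA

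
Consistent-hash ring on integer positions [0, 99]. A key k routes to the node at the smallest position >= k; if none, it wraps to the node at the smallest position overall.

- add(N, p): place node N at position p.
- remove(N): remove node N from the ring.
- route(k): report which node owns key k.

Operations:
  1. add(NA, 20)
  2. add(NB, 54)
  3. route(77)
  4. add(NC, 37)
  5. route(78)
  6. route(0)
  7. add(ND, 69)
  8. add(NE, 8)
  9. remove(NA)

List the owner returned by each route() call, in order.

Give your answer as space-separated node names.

Op 1: add NA@20 -> ring=[20:NA]
Op 2: add NB@54 -> ring=[20:NA,54:NB]
Op 3: route key 77: none >= 77, wrap to smallest pos 20 -> NA
Op 4: add NC@37 -> ring=[20:NA,37:NC,54:NB]
Op 5: route key 78: none >= 78, wrap to smallest pos 20 -> NA
Op 6: route key 0: smallest pos >= 0 is 20 -> NA
Op 7: add ND@69 -> ring=[20:NA,37:NC,54:NB,69:ND]
Op 8: add NE@8 -> ring=[8:NE,20:NA,37:NC,54:NB,69:ND]
Op 9: remove NA -> ring=[8:NE,37:NC,54:NB,69:ND]

Answer: NA NA NA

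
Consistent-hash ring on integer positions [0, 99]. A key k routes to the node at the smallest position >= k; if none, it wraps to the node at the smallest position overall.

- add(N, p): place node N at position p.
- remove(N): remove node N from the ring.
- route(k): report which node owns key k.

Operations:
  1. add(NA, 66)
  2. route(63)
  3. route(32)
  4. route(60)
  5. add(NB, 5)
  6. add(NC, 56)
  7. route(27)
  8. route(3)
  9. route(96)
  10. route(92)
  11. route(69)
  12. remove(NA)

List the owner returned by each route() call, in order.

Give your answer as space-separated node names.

Op 1: add NA@66 -> ring=[66:NA]
Op 2: route key 63: smallest pos >= 63 is 66 -> NA
Op 3: route key 32: smallest pos >= 32 is 66 -> NA
Op 4: route key 60: smallest pos >= 60 is 66 -> NA
Op 5: add NB@5 -> ring=[5:NB,66:NA]
Op 6: add NC@56 -> ring=[5:NB,56:NC,66:NA]
Op 7: route key 27: smallest pos >= 27 is 56 -> NC
Op 8: route key 3: smallest pos >= 3 is 5 -> NB
Op 9: route key 96: none >= 96, wrap to smallest pos 5 -> NB
Op 10: route key 92: none >= 92, wrap to smallest pos 5 -> NB
Op 11: route key 69: none >= 69, wrap to smallest pos 5 -> NB
Op 12: remove NA -> ring=[5:NB,56:NC]

Answer: NA NA NA NC NB NB NB NB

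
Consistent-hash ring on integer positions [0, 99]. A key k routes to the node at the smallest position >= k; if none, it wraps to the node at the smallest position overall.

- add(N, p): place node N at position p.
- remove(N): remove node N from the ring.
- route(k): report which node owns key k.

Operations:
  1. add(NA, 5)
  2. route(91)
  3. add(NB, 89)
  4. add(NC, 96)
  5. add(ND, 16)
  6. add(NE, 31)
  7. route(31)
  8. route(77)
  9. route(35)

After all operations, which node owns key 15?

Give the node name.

Answer: ND

Derivation:
Op 1: add NA@5 -> ring=[5:NA]
Op 2: route key 91: none >= 91, wrap to smallest pos 5 -> NA
Op 3: add NB@89 -> ring=[5:NA,89:NB]
Op 4: add NC@96 -> ring=[5:NA,89:NB,96:NC]
Op 5: add ND@16 -> ring=[5:NA,16:ND,89:NB,96:NC]
Op 6: add NE@31 -> ring=[5:NA,16:ND,31:NE,89:NB,96:NC]
Op 7: route key 31: smallest pos >= 31 is 31 -> NE
Op 8: route key 77: smallest pos >= 77 is 89 -> NB
Op 9: route key 35: smallest pos >= 35 is 89 -> NB
Final route key 15: smallest pos >= 15 is 16 -> ND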